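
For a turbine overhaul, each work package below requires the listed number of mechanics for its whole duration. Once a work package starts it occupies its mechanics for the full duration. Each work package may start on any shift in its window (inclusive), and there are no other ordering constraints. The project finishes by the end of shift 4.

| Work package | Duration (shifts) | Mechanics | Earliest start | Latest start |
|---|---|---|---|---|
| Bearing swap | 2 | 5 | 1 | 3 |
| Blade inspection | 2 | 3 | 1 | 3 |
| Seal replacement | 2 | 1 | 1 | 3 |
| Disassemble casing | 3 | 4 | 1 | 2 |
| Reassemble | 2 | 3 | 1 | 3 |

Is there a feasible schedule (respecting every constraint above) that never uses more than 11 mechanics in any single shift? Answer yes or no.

Schedule Bearing swap@1, Blade inspection@3, Seal replacement@1, Disassemble casing@1, Reassemble@3: s1:10  s2:10  s3:10  s4:6 — peak 10 ≤ 11.

yes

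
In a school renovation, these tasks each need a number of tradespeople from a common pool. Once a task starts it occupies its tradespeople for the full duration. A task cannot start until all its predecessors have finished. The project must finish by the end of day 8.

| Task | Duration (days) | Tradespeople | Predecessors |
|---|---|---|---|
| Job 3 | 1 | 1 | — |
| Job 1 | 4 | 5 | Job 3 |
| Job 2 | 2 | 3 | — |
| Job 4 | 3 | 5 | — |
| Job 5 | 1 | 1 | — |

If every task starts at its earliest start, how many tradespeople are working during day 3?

10

At early start, day 3 has: Job 1, Job 4.
Demand: 5 + 5 = 10.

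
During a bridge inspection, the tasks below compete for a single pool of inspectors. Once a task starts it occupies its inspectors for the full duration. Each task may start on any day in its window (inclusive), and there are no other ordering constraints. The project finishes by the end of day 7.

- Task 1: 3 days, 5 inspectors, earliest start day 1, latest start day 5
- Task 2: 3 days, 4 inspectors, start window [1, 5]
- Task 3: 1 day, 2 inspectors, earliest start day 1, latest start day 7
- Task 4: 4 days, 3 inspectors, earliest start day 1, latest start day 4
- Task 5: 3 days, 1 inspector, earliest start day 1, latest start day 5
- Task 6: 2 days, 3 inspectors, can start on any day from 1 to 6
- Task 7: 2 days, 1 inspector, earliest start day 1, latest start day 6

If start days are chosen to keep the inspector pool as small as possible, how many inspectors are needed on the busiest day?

8

Early-start (Task 1@1, Task 2@1, Task 3@1, Task 4@1, Task 5@1, Task 6@1, Task 7@1) gives peak 19: d1:19  d2:17  d3:13  d4:3  d5:0  d6:0  d7:0.
Shift Task 2→4, Task 3→3, Task 4→4, Task 5→3, Task 7→6.
Schedule Task 1@1, Task 2@4, Task 3@3, Task 4@4, Task 5@3, Task 6@1, Task 7@6: d1:8  d2:8  d3:8  d4:8  d5:8  d6:8  d7:4 — peak 8.
Total inspector-days = 52 over 7 days ⇒ peak ≥ ⌈52/7⌉ = 8, so 8 is optimal.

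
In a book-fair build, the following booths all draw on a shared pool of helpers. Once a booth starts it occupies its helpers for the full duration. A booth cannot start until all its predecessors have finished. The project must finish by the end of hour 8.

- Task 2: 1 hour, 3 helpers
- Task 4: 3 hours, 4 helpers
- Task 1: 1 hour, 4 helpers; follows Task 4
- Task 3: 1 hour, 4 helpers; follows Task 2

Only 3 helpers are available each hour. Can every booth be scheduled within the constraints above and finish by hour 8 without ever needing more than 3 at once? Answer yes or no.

The minimum achievable peak is 4; 3 < 4, so no feasible schedule stays within the cap.

no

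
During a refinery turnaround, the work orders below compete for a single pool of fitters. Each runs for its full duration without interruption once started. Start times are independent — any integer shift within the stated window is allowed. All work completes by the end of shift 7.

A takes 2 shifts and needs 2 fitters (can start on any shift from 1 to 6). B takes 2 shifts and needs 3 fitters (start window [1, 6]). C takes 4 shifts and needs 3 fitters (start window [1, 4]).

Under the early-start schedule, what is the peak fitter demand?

Early-start schedule: A@1, B@1, C@1.
Load per shift: shift 1: 8, shift 2: 8, shift 3: 3, shift 4: 3, shift 5: 0, shift 6: 0, shift 7: 0.
Peak is 8.

8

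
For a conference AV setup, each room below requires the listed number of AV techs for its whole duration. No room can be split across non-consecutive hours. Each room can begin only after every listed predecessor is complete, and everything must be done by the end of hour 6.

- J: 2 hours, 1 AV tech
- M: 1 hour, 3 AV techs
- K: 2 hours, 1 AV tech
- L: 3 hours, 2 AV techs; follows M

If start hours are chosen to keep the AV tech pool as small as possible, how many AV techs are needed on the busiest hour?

Early-start (J@1, M@1, K@1, L@2) gives peak 5: h1:5  h2:4  h3:2  h4:2  h5:0  h6:0.
Shift M→3, L→4.
Schedule J@1, M@3, K@1, L@4: h1:2  h2:2  h3:3  h4:2  h5:2  h6:2 — peak 3.
Total AV tech-hours = 13 over 6 hours ⇒ peak ≥ ⌈13/6⌉ = 3, so 3 is optimal.

3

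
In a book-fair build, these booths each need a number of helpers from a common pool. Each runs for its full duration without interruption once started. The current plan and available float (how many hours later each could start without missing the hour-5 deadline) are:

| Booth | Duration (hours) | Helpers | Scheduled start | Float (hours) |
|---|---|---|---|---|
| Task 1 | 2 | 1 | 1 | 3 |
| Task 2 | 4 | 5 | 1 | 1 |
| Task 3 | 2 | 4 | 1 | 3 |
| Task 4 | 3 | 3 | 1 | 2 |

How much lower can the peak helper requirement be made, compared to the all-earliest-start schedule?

4

Early-start peak: h1:13  h2:13  h3:8  h4:5  h5:0 ⇒ 13.
Leveled (Task 1@1, Task 2@1, Task 3@4, Task 4@1): h1:9  h2:9  h3:8  h4:9  h5:4 ⇒ 9.
Reduction 13 − 9 = 4.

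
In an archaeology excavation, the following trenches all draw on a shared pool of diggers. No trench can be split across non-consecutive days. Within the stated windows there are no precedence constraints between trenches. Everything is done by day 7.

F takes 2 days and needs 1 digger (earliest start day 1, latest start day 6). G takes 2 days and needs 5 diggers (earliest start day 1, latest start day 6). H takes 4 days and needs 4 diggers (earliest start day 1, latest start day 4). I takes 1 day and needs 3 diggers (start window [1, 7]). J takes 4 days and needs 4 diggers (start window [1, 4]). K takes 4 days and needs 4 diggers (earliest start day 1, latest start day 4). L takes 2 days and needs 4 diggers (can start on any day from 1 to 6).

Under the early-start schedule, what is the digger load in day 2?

At early start, day 2 has: F, G, H, J, K, L.
Demand: 1 + 5 + 4 + 4 + 4 + 4 = 22.

22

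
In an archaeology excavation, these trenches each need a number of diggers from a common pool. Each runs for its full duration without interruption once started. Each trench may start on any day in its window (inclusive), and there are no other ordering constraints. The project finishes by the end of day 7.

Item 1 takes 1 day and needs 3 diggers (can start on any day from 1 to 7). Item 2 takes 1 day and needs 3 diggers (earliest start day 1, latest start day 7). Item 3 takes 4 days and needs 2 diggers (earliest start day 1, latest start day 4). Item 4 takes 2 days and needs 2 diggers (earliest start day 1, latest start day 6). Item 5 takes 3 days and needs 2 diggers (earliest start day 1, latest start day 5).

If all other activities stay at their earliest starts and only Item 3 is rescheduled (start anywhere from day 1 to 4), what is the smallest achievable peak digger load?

Item 3@1: d1:12  d2:6  d3:4  d4:2  d5:0  d6:0  d7:0 → peak 12
Item 3@2: d1:10  d2:6  d3:4  d4:2  d5:2  d6:0  d7:0 → peak 10
Item 3@3: d1:10  d2:4  d3:4  d4:2  d5:2  d6:2  d7:0 → peak 10
Item 3@4: d1:10  d2:4  d3:2  d4:2  d5:2  d6:2  d7:2 → peak 10
Best is Item 3@2, peak 10.

10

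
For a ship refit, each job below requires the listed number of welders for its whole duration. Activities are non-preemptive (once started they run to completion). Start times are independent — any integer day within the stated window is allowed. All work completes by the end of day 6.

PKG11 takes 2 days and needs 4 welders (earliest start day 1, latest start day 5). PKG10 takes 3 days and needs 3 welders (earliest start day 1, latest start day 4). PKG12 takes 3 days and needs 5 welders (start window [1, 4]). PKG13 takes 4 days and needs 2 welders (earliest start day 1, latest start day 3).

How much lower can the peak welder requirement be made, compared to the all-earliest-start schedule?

Early-start peak: d1:14  d2:14  d3:10  d4:2  d5:0  d6:0 ⇒ 14.
Leveled (PKG11@1, PKG10@1, PKG12@4, PKG13@3): d1:7  d2:7  d3:5  d4:7  d5:7  d6:7 ⇒ 7.
Reduction 14 − 7 = 7.

7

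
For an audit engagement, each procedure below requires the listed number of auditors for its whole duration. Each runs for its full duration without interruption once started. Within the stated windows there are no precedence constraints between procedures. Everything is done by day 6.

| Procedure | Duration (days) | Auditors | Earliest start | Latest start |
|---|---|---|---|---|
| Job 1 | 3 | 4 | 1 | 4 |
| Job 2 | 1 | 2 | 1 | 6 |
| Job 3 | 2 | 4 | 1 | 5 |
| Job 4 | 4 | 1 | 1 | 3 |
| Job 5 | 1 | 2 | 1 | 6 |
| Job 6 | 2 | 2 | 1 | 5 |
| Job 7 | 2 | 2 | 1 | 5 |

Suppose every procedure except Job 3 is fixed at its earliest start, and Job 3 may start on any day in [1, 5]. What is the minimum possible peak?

Job 3@1: d1:17  d2:13  d3:5  d4:1  d5:0  d6:0 → peak 17
Job 3@2: d1:13  d2:13  d3:9  d4:1  d5:0  d6:0 → peak 13
Job 3@3: d1:13  d2:9  d3:9  d4:5  d5:0  d6:0 → peak 13
Job 3@4: d1:13  d2:9  d3:5  d4:5  d5:4  d6:0 → peak 13
Job 3@5: d1:13  d2:9  d3:5  d4:1  d5:4  d6:4 → peak 13
Best is Job 3@2, peak 13.

13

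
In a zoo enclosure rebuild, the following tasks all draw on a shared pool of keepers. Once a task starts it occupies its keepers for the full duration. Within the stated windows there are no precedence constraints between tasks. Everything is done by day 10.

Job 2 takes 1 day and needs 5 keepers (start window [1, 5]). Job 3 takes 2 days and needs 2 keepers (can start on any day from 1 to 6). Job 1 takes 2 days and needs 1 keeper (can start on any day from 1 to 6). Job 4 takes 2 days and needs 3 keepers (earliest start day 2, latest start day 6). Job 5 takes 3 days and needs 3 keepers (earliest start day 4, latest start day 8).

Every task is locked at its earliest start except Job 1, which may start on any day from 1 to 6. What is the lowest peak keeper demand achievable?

7

Job 1@1: d1:8  d2:6  d3:3  d4:3  d5:3  d6:3  d7:0  d8:0  d9:0  d10:0 → peak 8
Job 1@2: d1:7  d2:6  d3:4  d4:3  d5:3  d6:3  d7:0  d8:0  d9:0  d10:0 → peak 7
Job 1@3: d1:7  d2:5  d3:4  d4:4  d5:3  d6:3  d7:0  d8:0  d9:0  d10:0 → peak 7
Job 1@4: d1:7  d2:5  d3:3  d4:4  d5:4  d6:3  d7:0  d8:0  d9:0  d10:0 → peak 7
Job 1@5: d1:7  d2:5  d3:3  d4:3  d5:4  d6:4  d7:0  d8:0  d9:0  d10:0 → peak 7
Job 1@6: d1:7  d2:5  d3:3  d4:3  d5:3  d6:4  d7:1  d8:0  d9:0  d10:0 → peak 7
Best is Job 1@2, peak 7.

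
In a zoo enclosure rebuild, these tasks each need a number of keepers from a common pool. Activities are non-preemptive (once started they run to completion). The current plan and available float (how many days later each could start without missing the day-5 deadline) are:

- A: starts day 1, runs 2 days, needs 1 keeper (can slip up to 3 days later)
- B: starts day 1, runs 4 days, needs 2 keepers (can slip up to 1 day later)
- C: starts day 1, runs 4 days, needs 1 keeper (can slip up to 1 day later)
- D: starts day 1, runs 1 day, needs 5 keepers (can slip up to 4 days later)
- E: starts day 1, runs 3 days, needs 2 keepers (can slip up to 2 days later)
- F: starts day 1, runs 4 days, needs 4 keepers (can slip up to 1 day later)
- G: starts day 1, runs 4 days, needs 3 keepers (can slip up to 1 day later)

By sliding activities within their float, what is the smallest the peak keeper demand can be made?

12

Early-start (A@1, B@1, C@1, D@1, E@1, F@1, G@1) gives peak 18: d1:18  d2:13  d3:12  d4:10  d5:0.
Shift E→3, F→2.
Schedule A@1, B@1, C@1, D@1, E@3, F@2, G@1: d1:12  d2:11  d3:12  d4:12  d5:6 — peak 12.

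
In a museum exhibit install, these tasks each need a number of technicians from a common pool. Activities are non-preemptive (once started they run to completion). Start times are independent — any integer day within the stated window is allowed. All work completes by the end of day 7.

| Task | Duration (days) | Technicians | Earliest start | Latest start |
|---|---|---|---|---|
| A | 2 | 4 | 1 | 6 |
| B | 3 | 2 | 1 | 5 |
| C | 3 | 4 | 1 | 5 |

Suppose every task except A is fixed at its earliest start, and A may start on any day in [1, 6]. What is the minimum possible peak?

A@1: d1:10  d2:10  d3:6  d4:0  d5:0  d6:0  d7:0 → peak 10
A@2: d1:6  d2:10  d3:10  d4:0  d5:0  d6:0  d7:0 → peak 10
A@3: d1:6  d2:6  d3:10  d4:4  d5:0  d6:0  d7:0 → peak 10
A@4: d1:6  d2:6  d3:6  d4:4  d5:4  d6:0  d7:0 → peak 6
A@5: d1:6  d2:6  d3:6  d4:0  d5:4  d6:4  d7:0 → peak 6
A@6: d1:6  d2:6  d3:6  d4:0  d5:0  d6:4  d7:4 → peak 6
Best is A@4, peak 6.

6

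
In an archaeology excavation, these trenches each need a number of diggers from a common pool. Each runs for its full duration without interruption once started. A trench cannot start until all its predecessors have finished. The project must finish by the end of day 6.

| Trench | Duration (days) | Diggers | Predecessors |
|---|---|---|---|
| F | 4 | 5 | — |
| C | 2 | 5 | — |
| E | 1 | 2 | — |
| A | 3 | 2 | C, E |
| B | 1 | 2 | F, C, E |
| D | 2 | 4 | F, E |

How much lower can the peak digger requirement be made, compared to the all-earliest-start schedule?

Early-start peak: d1:12  d2:10  d3:7  d4:7  d5:8  d6:4 ⇒ 12.
Leveled (F@1, C@1, E@3, A@4, B@5, D@5): d1:10  d2:10  d3:7  d4:7  d5:8  d6:6 ⇒ 10.
Reduction 12 − 10 = 2.

2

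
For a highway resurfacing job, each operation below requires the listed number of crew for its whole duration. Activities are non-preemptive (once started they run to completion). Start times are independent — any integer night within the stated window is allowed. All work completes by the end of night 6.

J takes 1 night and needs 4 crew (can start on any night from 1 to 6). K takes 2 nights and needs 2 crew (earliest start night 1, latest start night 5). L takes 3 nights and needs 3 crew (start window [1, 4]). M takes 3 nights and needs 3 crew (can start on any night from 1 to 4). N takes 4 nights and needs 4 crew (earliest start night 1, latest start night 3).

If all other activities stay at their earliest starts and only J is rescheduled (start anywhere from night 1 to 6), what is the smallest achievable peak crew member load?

12

J@1: n1:16  n2:12  n3:10  n4:4  n5:0  n6:0 → peak 16
J@2: n1:12  n2:16  n3:10  n4:4  n5:0  n6:0 → peak 16
J@3: n1:12  n2:12  n3:14  n4:4  n5:0  n6:0 → peak 14
J@4: n1:12  n2:12  n3:10  n4:8  n5:0  n6:0 → peak 12
J@5: n1:12  n2:12  n3:10  n4:4  n5:4  n6:0 → peak 12
J@6: n1:12  n2:12  n3:10  n4:4  n5:0  n6:4 → peak 12
Best is J@4, peak 12.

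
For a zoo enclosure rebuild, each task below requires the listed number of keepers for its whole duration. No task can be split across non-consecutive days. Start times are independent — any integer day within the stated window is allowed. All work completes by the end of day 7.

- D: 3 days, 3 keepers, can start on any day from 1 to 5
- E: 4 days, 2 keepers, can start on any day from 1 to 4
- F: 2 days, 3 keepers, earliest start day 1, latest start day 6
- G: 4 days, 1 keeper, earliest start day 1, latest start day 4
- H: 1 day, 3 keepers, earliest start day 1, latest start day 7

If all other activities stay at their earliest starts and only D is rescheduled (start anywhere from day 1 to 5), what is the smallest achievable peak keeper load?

D@1: d1:12  d2:9  d3:6  d4:3  d5:0  d6:0  d7:0 → peak 12
D@2: d1:9  d2:9  d3:6  d4:6  d5:0  d6:0  d7:0 → peak 9
D@3: d1:9  d2:6  d3:6  d4:6  d5:3  d6:0  d7:0 → peak 9
D@4: d1:9  d2:6  d3:3  d4:6  d5:3  d6:3  d7:0 → peak 9
D@5: d1:9  d2:6  d3:3  d4:3  d5:3  d6:3  d7:3 → peak 9
Best is D@2, peak 9.

9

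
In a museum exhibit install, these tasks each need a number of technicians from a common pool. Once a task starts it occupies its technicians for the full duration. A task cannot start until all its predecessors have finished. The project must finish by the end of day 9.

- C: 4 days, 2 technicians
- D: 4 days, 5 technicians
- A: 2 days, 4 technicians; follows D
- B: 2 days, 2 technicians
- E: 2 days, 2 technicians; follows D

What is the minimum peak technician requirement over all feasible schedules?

Early-start (C@1, D@1, A@5, B@1, E@5) gives peak 9: d1:9  d2:9  d3:7  d4:7  d5:6  d6:6  d7:0  d8:0  d9:0.
Shift C→5, B→7, E→7.
Schedule C@5, D@1, A@5, B@7, E@7: d1:5  d2:5  d3:5  d4:5  d5:6  d6:6  d7:6  d8:6  d9:0 — peak 6.

6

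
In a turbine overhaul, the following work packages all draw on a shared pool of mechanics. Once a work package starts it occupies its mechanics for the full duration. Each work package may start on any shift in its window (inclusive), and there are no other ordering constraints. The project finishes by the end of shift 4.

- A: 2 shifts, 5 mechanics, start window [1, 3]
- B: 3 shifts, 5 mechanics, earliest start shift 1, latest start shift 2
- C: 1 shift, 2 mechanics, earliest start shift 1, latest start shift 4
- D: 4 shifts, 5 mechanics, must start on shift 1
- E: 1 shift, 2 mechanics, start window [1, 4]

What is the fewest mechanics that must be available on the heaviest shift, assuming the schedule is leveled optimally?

Early-start (A@1, B@1, C@1, D@1, E@1) gives peak 19: s1:19  s2:15  s3:10  s4:5.
Shift C→3, E→3.
Schedule A@1, B@1, C@3, D@1, E@3: s1:15  s2:15  s3:14  s4:5 — peak 15.

15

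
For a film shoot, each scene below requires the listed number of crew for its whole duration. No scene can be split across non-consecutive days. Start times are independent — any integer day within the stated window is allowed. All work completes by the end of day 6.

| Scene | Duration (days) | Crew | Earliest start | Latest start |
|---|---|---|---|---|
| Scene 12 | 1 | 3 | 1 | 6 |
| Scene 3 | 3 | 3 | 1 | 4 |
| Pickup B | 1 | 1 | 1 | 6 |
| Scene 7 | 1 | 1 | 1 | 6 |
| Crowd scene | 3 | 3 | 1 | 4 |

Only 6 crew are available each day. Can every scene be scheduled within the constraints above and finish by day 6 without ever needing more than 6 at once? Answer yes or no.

Schedule Scene 12@1, Scene 3@1, Pickup B@2, Scene 7@2, Crowd scene@3: d1:6  d2:5  d3:6  d4:3  d5:3  d6:0 — peak 6 ≤ 6.

yes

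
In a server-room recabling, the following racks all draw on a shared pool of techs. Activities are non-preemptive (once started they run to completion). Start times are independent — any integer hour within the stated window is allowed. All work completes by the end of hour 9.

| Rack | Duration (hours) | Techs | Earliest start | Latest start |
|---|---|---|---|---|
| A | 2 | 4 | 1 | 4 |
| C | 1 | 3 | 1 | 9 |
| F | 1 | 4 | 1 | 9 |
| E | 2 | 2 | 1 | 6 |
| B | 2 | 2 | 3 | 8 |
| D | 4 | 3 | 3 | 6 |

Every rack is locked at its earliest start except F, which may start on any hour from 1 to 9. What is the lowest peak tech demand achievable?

9

F@1: h1:13  h2:6  h3:5  h4:5  h5:3  h6:3  h7:0  h8:0  h9:0 → peak 13
F@2: h1:9  h2:10  h3:5  h4:5  h5:3  h6:3  h7:0  h8:0  h9:0 → peak 10
F@3: h1:9  h2:6  h3:9  h4:5  h5:3  h6:3  h7:0  h8:0  h9:0 → peak 9
F@4: h1:9  h2:6  h3:5  h4:9  h5:3  h6:3  h7:0  h8:0  h9:0 → peak 9
F@5: h1:9  h2:6  h3:5  h4:5  h5:7  h6:3  h7:0  h8:0  h9:0 → peak 9
F@6: h1:9  h2:6  h3:5  h4:5  h5:3  h6:7  h7:0  h8:0  h9:0 → peak 9
F@7: h1:9  h2:6  h3:5  h4:5  h5:3  h6:3  h7:4  h8:0  h9:0 → peak 9
F@8: h1:9  h2:6  h3:5  h4:5  h5:3  h6:3  h7:0  h8:4  h9:0 → peak 9
F@9: h1:9  h2:6  h3:5  h4:5  h5:3  h6:3  h7:0  h8:0  h9:4 → peak 9
Best is F@3, peak 9.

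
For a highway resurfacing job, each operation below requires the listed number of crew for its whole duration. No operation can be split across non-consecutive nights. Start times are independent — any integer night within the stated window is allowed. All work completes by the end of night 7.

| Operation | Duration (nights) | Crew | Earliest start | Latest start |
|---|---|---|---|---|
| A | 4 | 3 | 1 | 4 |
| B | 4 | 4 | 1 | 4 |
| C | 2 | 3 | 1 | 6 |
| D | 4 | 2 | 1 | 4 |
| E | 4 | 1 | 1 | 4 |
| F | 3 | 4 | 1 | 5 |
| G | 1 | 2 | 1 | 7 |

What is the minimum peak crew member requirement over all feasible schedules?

10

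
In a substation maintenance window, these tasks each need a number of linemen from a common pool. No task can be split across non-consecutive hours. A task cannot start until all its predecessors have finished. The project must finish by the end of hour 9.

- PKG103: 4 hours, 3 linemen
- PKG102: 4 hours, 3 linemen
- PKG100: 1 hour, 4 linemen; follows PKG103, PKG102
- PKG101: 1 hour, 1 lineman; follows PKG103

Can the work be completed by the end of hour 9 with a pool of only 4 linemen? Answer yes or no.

yes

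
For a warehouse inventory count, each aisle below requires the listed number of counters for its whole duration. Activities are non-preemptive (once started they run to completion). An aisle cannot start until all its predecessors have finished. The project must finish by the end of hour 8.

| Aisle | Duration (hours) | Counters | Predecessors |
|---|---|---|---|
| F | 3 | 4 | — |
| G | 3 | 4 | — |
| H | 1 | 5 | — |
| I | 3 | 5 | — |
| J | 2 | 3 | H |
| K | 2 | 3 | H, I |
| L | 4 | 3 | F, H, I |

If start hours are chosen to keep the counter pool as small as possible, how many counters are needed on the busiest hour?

9

Early-start (F@1, G@1, H@1, I@1, J@2, K@4, L@4) gives peak 18: h1:18  h2:16  h3:16  h4:6  h5:6  h6:3  h7:3  h8:0.
Shift G→4, I→2, J→7, K→7, L→5.
Schedule F@1, G@4, H@1, I@2, J@7, K@7, L@5: h1:9  h2:9  h3:9  h4:9  h5:7  h6:7  h7:9  h8:9 — peak 9.
Total counter-hours = 68 over 8 hours ⇒ peak ≥ ⌈68/8⌉ = 9, so 9 is optimal.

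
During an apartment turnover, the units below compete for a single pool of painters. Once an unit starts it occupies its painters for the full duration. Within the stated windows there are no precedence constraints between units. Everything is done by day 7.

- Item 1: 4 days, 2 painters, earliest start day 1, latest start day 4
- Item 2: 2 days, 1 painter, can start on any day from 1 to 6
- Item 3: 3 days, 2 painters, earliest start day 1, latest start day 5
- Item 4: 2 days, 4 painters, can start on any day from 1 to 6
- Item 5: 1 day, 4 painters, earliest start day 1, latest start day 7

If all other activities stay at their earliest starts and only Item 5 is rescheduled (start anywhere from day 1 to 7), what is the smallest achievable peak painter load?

Item 5@1: d1:13  d2:9  d3:4  d4:2  d5:0  d6:0  d7:0 → peak 13
Item 5@2: d1:9  d2:13  d3:4  d4:2  d5:0  d6:0  d7:0 → peak 13
Item 5@3: d1:9  d2:9  d3:8  d4:2  d5:0  d6:0  d7:0 → peak 9
Item 5@4: d1:9  d2:9  d3:4  d4:6  d5:0  d6:0  d7:0 → peak 9
Item 5@5: d1:9  d2:9  d3:4  d4:2  d5:4  d6:0  d7:0 → peak 9
Item 5@6: d1:9  d2:9  d3:4  d4:2  d5:0  d6:4  d7:0 → peak 9
Item 5@7: d1:9  d2:9  d3:4  d4:2  d5:0  d6:0  d7:4 → peak 9
Best is Item 5@3, peak 9.

9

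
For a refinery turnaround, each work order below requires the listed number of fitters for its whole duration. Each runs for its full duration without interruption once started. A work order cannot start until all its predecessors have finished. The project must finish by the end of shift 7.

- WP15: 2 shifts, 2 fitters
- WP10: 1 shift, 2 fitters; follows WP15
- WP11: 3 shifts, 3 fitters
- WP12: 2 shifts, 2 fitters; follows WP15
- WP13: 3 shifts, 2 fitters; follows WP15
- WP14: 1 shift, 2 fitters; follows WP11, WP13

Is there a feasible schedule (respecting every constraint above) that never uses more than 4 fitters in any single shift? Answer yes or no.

no

The minimum achievable peak is 5; 4 < 5, so no feasible schedule stays within the cap.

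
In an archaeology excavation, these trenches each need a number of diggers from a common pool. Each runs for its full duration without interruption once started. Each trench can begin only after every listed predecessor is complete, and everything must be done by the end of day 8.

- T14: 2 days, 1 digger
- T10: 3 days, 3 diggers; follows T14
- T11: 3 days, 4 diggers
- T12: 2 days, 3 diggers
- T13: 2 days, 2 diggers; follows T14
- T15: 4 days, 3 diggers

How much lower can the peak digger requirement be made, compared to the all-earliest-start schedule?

6

Early-start peak: d1:11  d2:11  d3:12  d4:8  d5:3  d6:0  d7:0  d8:0 ⇒ 12.
Leveled (T14@1, T10@4, T11@1, T12@7, T13@3, T15@5): d1:5  d2:5  d3:6  d4:5  d5:6  d6:6  d7:6  d8:6 ⇒ 6.
Reduction 12 − 6 = 6.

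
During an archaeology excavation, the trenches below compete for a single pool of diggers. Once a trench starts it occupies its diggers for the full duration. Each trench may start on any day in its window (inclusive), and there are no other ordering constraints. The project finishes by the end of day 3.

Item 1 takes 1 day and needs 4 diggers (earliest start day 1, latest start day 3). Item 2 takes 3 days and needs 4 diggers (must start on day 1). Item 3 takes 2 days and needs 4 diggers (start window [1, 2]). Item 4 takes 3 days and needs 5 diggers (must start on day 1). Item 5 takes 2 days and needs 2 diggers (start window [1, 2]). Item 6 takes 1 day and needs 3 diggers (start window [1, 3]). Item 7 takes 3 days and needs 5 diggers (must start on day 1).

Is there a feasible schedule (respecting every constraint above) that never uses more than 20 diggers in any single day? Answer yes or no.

no

Total digger-days = 61; over 3 days the average is 61/3 > 20, so some day must exceed 20.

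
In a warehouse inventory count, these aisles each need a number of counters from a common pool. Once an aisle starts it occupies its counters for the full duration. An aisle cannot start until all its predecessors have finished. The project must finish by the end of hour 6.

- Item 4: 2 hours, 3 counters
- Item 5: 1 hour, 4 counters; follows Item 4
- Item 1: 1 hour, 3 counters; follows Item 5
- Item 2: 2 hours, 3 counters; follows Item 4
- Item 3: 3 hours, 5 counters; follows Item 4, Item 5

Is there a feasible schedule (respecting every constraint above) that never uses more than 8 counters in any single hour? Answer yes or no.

Schedule Item 4@1, Item 5@3, Item 1@4, Item 2@5, Item 3@4: h1:3  h2:3  h3:4  h4:8  h5:8  h6:8 — peak 8 ≤ 8.

yes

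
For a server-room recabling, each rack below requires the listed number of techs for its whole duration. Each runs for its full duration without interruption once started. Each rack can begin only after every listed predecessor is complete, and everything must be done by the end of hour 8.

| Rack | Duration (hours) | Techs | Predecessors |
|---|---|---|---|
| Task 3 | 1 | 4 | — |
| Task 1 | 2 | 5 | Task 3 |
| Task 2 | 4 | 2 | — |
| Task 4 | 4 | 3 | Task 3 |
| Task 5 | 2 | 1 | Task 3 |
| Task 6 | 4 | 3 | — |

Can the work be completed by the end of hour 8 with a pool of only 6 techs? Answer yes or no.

no

The minimum achievable peak is 7; 6 < 7, so no feasible schedule stays within the cap.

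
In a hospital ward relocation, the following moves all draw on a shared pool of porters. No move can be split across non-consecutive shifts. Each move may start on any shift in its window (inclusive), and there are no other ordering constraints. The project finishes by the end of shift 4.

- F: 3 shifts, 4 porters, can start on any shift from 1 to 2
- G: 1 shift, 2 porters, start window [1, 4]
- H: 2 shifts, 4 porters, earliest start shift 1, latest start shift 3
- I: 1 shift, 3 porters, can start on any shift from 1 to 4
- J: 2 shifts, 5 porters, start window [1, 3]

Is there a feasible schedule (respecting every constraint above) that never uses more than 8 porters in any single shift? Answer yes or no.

Total porter-shifts = 35; over 4 shifts the average is 35/4 > 8, so some shift must exceed 8.

no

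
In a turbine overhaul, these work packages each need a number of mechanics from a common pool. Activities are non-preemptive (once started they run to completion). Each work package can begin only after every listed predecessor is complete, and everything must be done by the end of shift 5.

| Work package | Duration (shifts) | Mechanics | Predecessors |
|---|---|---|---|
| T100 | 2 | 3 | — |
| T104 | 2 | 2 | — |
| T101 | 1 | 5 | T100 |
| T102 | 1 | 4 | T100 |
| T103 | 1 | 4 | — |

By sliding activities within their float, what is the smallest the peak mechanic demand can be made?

5

Early-start (T100@1, T104@1, T101@3, T102@3, T103@1) gives peak 9: s1:9  s2:5  s3:9  s4:0  s5:0.
Shift T102→4, T103→5.
Schedule T100@1, T104@1, T101@3, T102@4, T103@5: s1:5  s2:5  s3:5  s4:4  s5:4 — peak 5.
Total mechanic-shifts = 23 over 5 shifts ⇒ peak ≥ ⌈23/5⌉ = 5, so 5 is optimal.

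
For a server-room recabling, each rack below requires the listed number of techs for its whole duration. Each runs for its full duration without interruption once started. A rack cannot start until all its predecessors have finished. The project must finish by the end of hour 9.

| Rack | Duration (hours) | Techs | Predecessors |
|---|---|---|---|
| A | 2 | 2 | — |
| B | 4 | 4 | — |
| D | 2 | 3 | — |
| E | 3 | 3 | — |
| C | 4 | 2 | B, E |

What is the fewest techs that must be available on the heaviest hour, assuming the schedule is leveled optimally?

7

Early-start (A@1, B@1, D@1, E@1, C@5) gives peak 12: h1:12  h2:12  h3:7  h4:4  h5:2  h6:2  h7:2  h8:2  h9:0.
Shift D→5, E→3, C→6.
Schedule A@1, B@1, D@5, E@3, C@6: h1:6  h2:6  h3:7  h4:7  h5:6  h6:5  h7:2  h8:2  h9:2 — peak 7.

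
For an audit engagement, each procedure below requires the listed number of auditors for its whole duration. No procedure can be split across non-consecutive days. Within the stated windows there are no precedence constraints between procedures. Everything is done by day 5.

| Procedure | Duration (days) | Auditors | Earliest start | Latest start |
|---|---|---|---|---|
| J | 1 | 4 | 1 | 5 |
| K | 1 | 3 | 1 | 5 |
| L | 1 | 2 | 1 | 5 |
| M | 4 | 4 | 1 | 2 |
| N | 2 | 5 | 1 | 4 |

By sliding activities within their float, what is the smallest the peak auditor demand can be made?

Early-start (J@1, K@1, L@1, M@1, N@1) gives peak 18: d1:18  d2:9  d3:4  d4:4  d5:0.
Shift M→2, N→2.
Schedule J@1, K@1, L@1, M@2, N@2: d1:9  d2:9  d3:9  d4:4  d5:4 — peak 9.

9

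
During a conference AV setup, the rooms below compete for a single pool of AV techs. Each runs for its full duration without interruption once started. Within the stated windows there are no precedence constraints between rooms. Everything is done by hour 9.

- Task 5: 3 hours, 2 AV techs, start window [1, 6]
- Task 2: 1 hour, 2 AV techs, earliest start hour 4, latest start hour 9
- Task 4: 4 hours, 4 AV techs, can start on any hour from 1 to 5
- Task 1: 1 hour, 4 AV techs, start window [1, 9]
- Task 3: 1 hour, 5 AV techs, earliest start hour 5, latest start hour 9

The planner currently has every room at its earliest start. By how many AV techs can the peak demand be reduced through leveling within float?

5

Early-start peak: h1:10  h2:6  h3:6  h4:6  h5:5  h6:0  h7:0  h8:0  h9:0 ⇒ 10.
Leveled (Task 5@2, Task 2@4, Task 4@5, Task 1@1, Task 3@9): h1:4  h2:2  h3:2  h4:4  h5:4  h6:4  h7:4  h8:4  h9:5 ⇒ 5.
Reduction 10 − 5 = 5.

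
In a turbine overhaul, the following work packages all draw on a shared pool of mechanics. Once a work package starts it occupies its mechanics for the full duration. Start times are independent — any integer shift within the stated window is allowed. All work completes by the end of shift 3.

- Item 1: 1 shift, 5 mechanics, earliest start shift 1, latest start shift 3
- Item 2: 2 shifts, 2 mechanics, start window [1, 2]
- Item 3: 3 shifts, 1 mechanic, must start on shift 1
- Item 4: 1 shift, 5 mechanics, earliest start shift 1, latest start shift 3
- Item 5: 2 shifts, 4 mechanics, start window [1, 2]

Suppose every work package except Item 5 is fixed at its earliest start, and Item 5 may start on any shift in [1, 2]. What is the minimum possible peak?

13

Item 5@1: s1:17  s2:7  s3:1 → peak 17
Item 5@2: s1:13  s2:7  s3:5 → peak 13
Best is Item 5@2, peak 13.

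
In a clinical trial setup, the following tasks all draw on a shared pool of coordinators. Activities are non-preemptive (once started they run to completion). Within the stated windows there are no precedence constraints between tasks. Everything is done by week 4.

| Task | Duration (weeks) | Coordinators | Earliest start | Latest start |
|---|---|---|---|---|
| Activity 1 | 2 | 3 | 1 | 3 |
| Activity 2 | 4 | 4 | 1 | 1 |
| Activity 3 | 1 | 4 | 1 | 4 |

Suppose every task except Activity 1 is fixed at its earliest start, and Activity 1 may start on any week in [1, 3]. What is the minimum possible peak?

8

Activity 1@1: w1:11  w2:7  w3:4  w4:4 → peak 11
Activity 1@2: w1:8  w2:7  w3:7  w4:4 → peak 8
Activity 1@3: w1:8  w2:4  w3:7  w4:7 → peak 8
Best is Activity 1@2, peak 8.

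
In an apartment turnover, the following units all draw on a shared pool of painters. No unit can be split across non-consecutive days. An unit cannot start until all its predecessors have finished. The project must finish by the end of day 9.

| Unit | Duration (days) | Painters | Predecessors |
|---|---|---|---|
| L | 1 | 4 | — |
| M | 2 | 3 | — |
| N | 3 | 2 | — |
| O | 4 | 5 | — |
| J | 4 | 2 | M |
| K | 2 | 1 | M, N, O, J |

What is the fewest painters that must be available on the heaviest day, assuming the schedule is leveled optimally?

7

Early-start (L@1, M@1, N@1, O@1, J@3, K@7) gives peak 14: d1:14  d2:10  d3:9  d4:7  d5:2  d6:2  d7:1  d8:1  d9:0.
Shift M→2, O→4, J→4, K→8.
Schedule L@1, M@2, N@1, O@4, J@4, K@8: d1:6  d2:5  d3:5  d4:7  d5:7  d6:7  d7:7  d8:1  d9:1 — peak 7.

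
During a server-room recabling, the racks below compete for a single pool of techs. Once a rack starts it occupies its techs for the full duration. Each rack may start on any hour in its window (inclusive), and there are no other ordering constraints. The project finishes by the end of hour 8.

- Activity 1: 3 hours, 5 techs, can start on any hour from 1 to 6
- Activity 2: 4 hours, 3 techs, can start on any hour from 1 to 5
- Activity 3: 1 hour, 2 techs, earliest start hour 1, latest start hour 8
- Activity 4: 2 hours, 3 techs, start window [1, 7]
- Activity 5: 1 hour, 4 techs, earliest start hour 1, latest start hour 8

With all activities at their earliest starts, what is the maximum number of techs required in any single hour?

17

Early-start schedule: Activity 1@1, Activity 2@1, Activity 3@1, Activity 4@1, Activity 5@1.
Load per hour: hour 1: 17, hour 2: 11, hour 3: 8, hour 4: 3, hour 5: 0, hour 6: 0, hour 7: 0, hour 8: 0.
Peak is 17.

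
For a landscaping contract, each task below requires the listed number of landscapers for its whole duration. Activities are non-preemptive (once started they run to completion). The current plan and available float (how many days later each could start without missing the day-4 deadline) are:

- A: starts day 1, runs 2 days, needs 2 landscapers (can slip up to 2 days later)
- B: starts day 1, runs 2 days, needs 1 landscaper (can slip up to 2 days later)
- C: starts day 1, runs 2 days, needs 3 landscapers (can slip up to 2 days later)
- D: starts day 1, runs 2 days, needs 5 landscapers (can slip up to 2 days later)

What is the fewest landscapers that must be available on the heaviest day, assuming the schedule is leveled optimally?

6

Early-start (A@1, B@1, C@1, D@1) gives peak 11: d1:11  d2:11  d3:0  d4:0.
Shift D→3.
Schedule A@1, B@1, C@1, D@3: d1:6  d2:6  d3:5  d4:5 — peak 6.
Total landscaper-days = 22 over 4 days ⇒ peak ≥ ⌈22/4⌉ = 6, so 6 is optimal.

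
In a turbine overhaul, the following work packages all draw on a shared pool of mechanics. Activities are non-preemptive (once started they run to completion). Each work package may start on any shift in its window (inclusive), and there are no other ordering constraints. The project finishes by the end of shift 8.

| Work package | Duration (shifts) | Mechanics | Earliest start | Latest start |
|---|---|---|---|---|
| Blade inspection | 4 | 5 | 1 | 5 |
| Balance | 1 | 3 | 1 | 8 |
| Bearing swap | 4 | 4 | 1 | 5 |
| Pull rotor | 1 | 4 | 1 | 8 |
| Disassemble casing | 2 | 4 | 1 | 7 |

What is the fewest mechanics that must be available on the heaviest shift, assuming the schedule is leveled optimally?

8

Early-start (Blade inspection@1, Balance@1, Bearing swap@1, Pull rotor@1, Disassemble casing@1) gives peak 20: s1:20  s2:13  s3:9  s4:9  s5:0  s6:0  s7:0  s8:0.
Shift Bearing swap→5, Pull rotor→5, Disassemble casing→6.
Schedule Blade inspection@1, Balance@1, Bearing swap@5, Pull rotor@5, Disassemble casing@6: s1:8  s2:5  s3:5  s4:5  s5:8  s6:8  s7:8  s8:4 — peak 8.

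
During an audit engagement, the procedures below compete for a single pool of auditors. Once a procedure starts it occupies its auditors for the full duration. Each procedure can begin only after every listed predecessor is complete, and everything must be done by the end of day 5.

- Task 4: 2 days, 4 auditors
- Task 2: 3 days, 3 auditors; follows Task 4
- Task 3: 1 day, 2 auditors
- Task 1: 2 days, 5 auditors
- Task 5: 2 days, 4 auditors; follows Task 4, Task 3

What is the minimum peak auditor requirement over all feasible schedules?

9

Early-start (Task 4@1, Task 2@3, Task 3@1, Task 1@1, Task 5@3) gives peak 11: d1:11  d2:9  d3:7  d4:7  d5:3.
Shift Task 1→2, Task 5→4.
Schedule Task 4@1, Task 2@3, Task 3@1, Task 1@2, Task 5@4: d1:6  d2:9  d3:8  d4:7  d5:7 — peak 9.
No arrangement of the 20 feasible schedules does better.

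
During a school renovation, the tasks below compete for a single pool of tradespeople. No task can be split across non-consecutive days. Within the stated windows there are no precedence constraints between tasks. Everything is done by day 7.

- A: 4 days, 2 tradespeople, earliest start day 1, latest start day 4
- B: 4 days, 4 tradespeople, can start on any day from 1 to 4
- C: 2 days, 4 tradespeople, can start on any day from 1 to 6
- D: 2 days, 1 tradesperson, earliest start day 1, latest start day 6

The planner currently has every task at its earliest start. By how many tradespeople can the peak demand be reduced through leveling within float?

Early-start peak: d1:11  d2:11  d3:6  d4:6  d5:0  d6:0  d7:0 ⇒ 11.
Leveled (A@1, B@1, C@5, D@5): d1:6  d2:6  d3:6  d4:6  d5:5  d6:5  d7:0 ⇒ 6.
Reduction 11 − 6 = 5.

5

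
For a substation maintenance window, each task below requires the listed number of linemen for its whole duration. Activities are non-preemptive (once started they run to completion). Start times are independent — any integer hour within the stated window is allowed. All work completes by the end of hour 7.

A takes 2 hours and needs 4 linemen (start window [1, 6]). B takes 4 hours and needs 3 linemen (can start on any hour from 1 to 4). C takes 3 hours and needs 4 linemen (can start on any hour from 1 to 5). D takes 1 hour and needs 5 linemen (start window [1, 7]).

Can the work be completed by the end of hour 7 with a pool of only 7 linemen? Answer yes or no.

yes

Schedule A@1, B@1, C@3, D@6: h1:7  h2:7  h3:7  h4:7  h5:4  h6:5  h7:0 — peak 7 ≤ 7.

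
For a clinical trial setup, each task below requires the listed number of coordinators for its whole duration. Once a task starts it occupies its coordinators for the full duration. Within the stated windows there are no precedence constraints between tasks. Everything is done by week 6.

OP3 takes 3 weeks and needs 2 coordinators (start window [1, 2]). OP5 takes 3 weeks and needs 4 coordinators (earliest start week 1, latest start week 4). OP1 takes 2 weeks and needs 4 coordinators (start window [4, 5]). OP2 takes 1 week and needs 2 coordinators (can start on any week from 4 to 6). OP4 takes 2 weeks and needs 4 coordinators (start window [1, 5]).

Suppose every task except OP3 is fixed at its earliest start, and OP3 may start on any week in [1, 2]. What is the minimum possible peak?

10

OP3@1: w1:10  w2:10  w3:6  w4:6  w5:4  w6:0 → peak 10
OP3@2: w1:8  w2:10  w3:6  w4:8  w5:4  w6:0 → peak 10
Best is OP3@1, peak 10.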